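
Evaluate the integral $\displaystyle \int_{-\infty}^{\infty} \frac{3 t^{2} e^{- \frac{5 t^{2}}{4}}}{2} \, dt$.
$\frac{6 \sqrt{5} \sqrt{\pi}}{25}$

Consider the simpler parametrised integral
$$J(a) = \int_{-\infty}^{\infty} \frac{3 e^{- a t^{2}}}{2} \, dt = \frac{3 \sqrt{\pi}}{2 \sqrt{a}}.$$

Differentiating under the integral sign brings down a factor of $(-t^2)$:
$$\frac{dJ}{da} = \int_{-\infty}^{\infty} - \frac{3 t^{2} e^{- a t^{2}}}{2} \, dt = - \frac{3 \sqrt{\pi}}{4 a^{\frac{3}{2}}}.$$

The integral on the left is $-I$, so $I = \frac{3 \sqrt{\pi}}{4 a^{\frac{3}{2}}}$.

Setting $a = \frac{5}{4}$:
$$I = \frac{6 \sqrt{5} \sqrt{\pi}}{25}.$$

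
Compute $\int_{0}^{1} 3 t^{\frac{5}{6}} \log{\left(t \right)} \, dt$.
$- \frac{108}{121}$

Consider the simpler parametrised integral
$$J(a) = \int_{0}^{1} 3 t^{a} \, dt = \frac{3}{a + 1}.$$

Differentiating under the integral sign brings down a factor of $\ln t$:
$$\frac{dJ}{da} = \int_{0}^{1} 3 t^{a} \log{\left(t \right)} \, dt = - \frac{3}{\left(a + 1\right)^{2}}.$$

The integral on the left is $I$, so $I = - \frac{3}{\left(a + 1\right)^{2}}$.

Setting $a = \frac{5}{6}$:
$$I = - \frac{108}{121}.$$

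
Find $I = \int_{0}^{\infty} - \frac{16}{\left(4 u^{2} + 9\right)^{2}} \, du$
$- \frac{2 \pi}{27}$

Begin with the known result
$$J(a) = \int_{0}^{\infty} - \frac{1}{a^{2} + u^{2}} \, du = - \frac{\pi}{2 a}.$$

Differentiating under the integral sign with respect to $a$,
$$\frac{dJ}{da} = \int_{0}^{\infty} \frac{2 a}{\left(a^{2} + u^{2}\right)^{2}} \, du = \frac{\pi}{2 a^{2}},$$
so $\int_{0}^{\infty} - \frac{1}{\left(a^{2} + u^{2}\right)^{2}} \, du = - \frac{\pi}{4 a^{3}}$.

Setting $a = \frac{3}{2}$:
$$I = - \frac{2 \pi}{27}.$$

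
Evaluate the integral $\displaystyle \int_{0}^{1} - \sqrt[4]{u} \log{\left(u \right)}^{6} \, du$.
$- \frac{2359296}{15625}$

Consider the simpler parametrised integral
$$J(a) = \int_{0}^{1} - u^{a} \, du = - \frac{1}{a + 1}.$$

Differentiating under the integral sign brings down a factor of $\ln u$:
$$\frac{dJ}{da} = \int_{0}^{1} - u^{a} \log{\left(u \right)} \, du = \frac{1}{\left(a + 1\right)^{2}}.$$

Repeating $6$ times in total — each differentiation brings down another $\ln u$ — gives
$$\frac{d^{6}J}{da^{6}} = \int_{0}^{1} - u^{a} \log{\left(u \right)}^{6} \, du = - \frac{720}{\left(a + 1\right)^{7}},$$
and the integrand here is exactly the target integrand, so $I = - \frac{720}{\left(a + 1\right)^{7}}$.

Setting $a = \frac{1}{4}$:
$$I = - \frac{2359296}{15625}.$$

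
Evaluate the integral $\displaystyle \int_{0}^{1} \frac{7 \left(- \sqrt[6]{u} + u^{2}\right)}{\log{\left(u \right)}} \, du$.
$\log{\left(\frac{612220032}{823543} \right)}$

Consider the one-parameter family: let $I(a) = \int_{0}^{1} \frac{7 \left(u^{2} - u^{a}\right)}{\log{\left(u \right)}} \, du$.

Since $\dfrac{\partial}{\partial a}\,u^{a} = u^{a} \ln u$, the $\ln u$ in the denominator cancels and
$$\frac{dI}{da} = \int_{0}^{1} -7 u^{a} \, du = -7 \left[\frac{u^{a+1}}{a+1}\right]_0^1 = - \frac{7}{a + 1}.$$

Integrating with respect to $a$ gives $I(a) = \log{\left(\frac{2187}{\left(a + 1\right)^{7}} \right)} + C$.

At $a = 2$ the integrand is identically $0$, so $I(2) = 0$. The closed form gives $0$, hence $C = 0$.

Setting $a = \frac{1}{6}$:
$$I = \log{\left(\frac{612220032}{823543} \right)}.$$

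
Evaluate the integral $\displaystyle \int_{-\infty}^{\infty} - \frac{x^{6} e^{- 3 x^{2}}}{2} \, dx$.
$- \frac{5 \sqrt{3} \sqrt{\pi}}{432}$

Begin with the known integral
$$J(a) = \int_{-\infty}^{\infty} - \frac{e^{- a x^{2}}}{2} \, dx = - \frac{\sqrt{\pi}}{2 \sqrt{a}}.$$

Differentiating under the integral sign brings down a factor of $(-x^2)$:
$$\frac{dJ}{da} = \int_{-\infty}^{\infty} \frac{x^{2} e^{- a x^{2}}}{2} \, dx = \frac{\sqrt{\pi}}{4 a^{\frac{3}{2}}}.$$

Repeating $3$ times in total — each differentiation brings down another $(-x^2)$ — gives
$$\frac{d^{3}J}{da^{3}} = \int_{-\infty}^{\infty} \frac{x^{6} e^{- a x^{2}}}{2} \, dx = \frac{15 \sqrt{\pi}}{16 a^{\frac{7}{2}}},$$
and the integrand here is $(-1)^{3}$ times the target integrand, so $I = (-1)^{3}\,\frac{d^{3}J}{da^{3}} = - \frac{15 \sqrt{\pi}}{16 a^{\frac{7}{2}}}$.

Setting $a = 3$:
$$I = - \frac{5 \sqrt{3} \sqrt{\pi}}{432}.$$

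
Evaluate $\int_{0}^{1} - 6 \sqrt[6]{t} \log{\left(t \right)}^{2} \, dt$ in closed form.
$- \frac{2592}{343}$

Begin with the known integral
$$J(a) = \int_{0}^{1} - 6 t^{a} \, dt = - \frac{6}{a + 1}.$$

Differentiating under the integral sign brings down a factor of $\ln t$:
$$\frac{dJ}{da} = \int_{0}^{1} - 6 t^{a} \log{\left(t \right)} \, dt = \frac{6}{\left(a + 1\right)^{2}}.$$

Repeating twice in total — each differentiation brings down another $\ln t$ — gives
$$\frac{d^{2}J}{da^{2}} = \int_{0}^{1} - 6 t^{a} \log{\left(t \right)}^{2} \, dt = - \frac{12}{\left(a + 1\right)^{3}},$$
and the integrand here is exactly the target integrand, so $I = - \frac{12}{\left(a + 1\right)^{3}}$.

Setting $a = \frac{1}{6}$:
$$I = - \frac{2592}{343}.$$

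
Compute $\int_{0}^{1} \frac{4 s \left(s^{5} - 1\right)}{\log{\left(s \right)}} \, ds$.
$\log{\left(\frac{2401}{16} \right)}$

Introduce a parameter $a$ in the exponent: let $I(a) = \int_{0}^{1} \frac{4 \left(s^{6} - s^{a}\right)}{\log{\left(s \right)}} \, ds$.

Since $\dfrac{\partial}{\partial a}\,s^{a} = s^{a} \ln s$, the $\ln s$ in the denominator cancels and
$$\frac{dI}{da} = \int_{0}^{1} -4 s^{a} \, ds = -4 \left[\frac{s^{a+1}}{a+1}\right]_0^1 = - \frac{4}{a + 1}.$$

Integrating with respect to $a$ gives $I(a) = \log{\left(\frac{2401}{\left(a + 1\right)^{4}} \right)} + C$.

At $a = 6$ the integrand is identically $0$, so $I(6) = 0$. The closed form gives $0$, hence $C = 0$.

Setting $a = 1$:
$$I = \log{\left(\frac{2401}{16} \right)}.$$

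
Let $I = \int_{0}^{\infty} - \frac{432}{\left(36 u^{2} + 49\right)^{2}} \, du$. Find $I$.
$- \frac{18 \pi}{343}$

Recall the elementary integral
$$J(a) = \int_{0}^{\infty} - \frac{1}{3 \left(a^{2} + u^{2}\right)} \, du = - \frac{\pi}{6 a}.$$

Differentiating under the integral sign with respect to $a$,
$$\frac{dJ}{da} = \int_{0}^{\infty} \frac{2 a}{3 \left(a^{2} + u^{2}\right)^{2}} \, du = \frac{\pi}{6 a^{2}},$$
so $\int_{0}^{\infty} - \frac{1}{3 \left(a^{2} + u^{2}\right)^{2}} \, du = - \frac{\pi}{12 a^{3}}$.

Setting $a = \frac{7}{6}$:
$$I = - \frac{18 \pi}{343}.$$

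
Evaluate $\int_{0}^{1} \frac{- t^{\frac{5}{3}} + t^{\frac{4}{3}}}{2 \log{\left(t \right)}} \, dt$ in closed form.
$\log{\left(\frac{\sqrt{14}}{4} \right)}$

Consider the one-parameter family: let $I(a) = \int_{0}^{1} \frac{- t^{\frac{5}{3}} + t^{a}}{2 \log{\left(t \right)}} \, dt$.

Since $\dfrac{\partial}{\partial a}\,t^{a} = t^{a} \ln t$, the $\ln t$ in the denominator cancels and
$$\frac{dI}{da} = \int_{0}^{1} \frac{1}{2} t^{a} \, dt = \frac{1}{2} \left[\frac{t^{a+1}}{a+1}\right]_0^1 = \frac{1}{2 \left(a + 1\right)}.$$

Integrating with respect to $a$ gives $I(a) = \log{\left(\frac{\sqrt{6} \sqrt{a + 1}}{4} \right)} + C$.

At $a = \frac{5}{3}$ the integrand is identically $0$, so $I(\frac{5}{3}) = 0$. The closed form gives $0$, hence $C = 0$.

Setting $a = \frac{4}{3}$:
$$I = \log{\left(\frac{\sqrt{14}}{4} \right)}.$$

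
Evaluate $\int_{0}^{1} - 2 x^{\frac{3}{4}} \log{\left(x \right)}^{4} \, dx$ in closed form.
$- \frac{49152}{16807}$

Start from the elementary integral
$$J(a) = \int_{0}^{1} - 2 x^{a} \, dx = - \frac{2}{a + 1}.$$

Differentiating under the integral sign brings down a factor of $\ln x$:
$$\frac{dJ}{da} = \int_{0}^{1} - 2 x^{a} \log{\left(x \right)} \, dx = \frac{2}{\left(a + 1\right)^{2}}.$$

Repeating $4$ times in total — each differentiation brings down another $\ln x$ — gives
$$\frac{d^{4}J}{da^{4}} = \int_{0}^{1} - 2 x^{a} \log{\left(x \right)}^{4} \, dx = - \frac{48}{\left(a + 1\right)^{5}},$$
and the integrand here is exactly the target integrand, so $I = - \frac{48}{\left(a + 1\right)^{5}}$.

Setting $a = \frac{3}{4}$:
$$I = - \frac{49152}{16807}.$$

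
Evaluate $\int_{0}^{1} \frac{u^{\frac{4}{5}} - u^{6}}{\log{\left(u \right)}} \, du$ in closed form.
$- \log{\left(\frac{35}{9} \right)}$

Introduce a parameter $a$ in the exponent: let $I(a) = \int_{0}^{1} \frac{u^{\frac{4}{5}} - u^{a}}{\log{\left(u \right)}} \, du$.

Since $\dfrac{\partial}{\partial a}\,u^{a} = u^{a} \ln u$, the $\ln u$ in the denominator cancels and
$$\frac{dI}{da} = \int_{0}^{1} -1 u^{a} \, du = -1 \left[\frac{u^{a+1}}{a+1}\right]_0^1 = - \frac{1}{a + 1}.$$

Integrating with respect to $a$ gives $I(a) = - \log{\left(\frac{5 a}{9} + \frac{5}{9} \right)} + C$.

At $a = \frac{4}{5}$ the integrand is identically $0$, so $I(\frac{4}{5}) = 0$. The closed form gives $0$, hence $C = 0$.

Setting $a = 6$:
$$I = - \log{\left(\frac{35}{9} \right)}.$$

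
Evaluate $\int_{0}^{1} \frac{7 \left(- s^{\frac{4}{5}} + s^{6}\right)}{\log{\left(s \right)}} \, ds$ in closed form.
$\log{\left(\frac{64339296875}{4782969} \right)}$

Introduce a parameter $a$ in the exponent: let $I(a) = \int_{0}^{1} \frac{7 \left(- s^{\frac{4}{5}} + s^{a}\right)}{\log{\left(s \right)}} \, ds$.

Since $\dfrac{\partial}{\partial a}\,s^{a} = s^{a} \ln s$, the $\ln s$ in the denominator cancels and
$$\frac{dI}{da} = \int_{0}^{1} 7 s^{a} \, ds = 7 \left[\frac{s^{a+1}}{a+1}\right]_0^1 = \frac{7}{a + 1}.$$

Integrating with respect to $a$ gives $I(a) = \log{\left(\frac{78125 \left(a + 1\right)^{7}}{4782969} \right)} + C$.

At $a = \frac{4}{5}$ the integrand is identically $0$, so $I(\frac{4}{5}) = 0$. The closed form gives $0$, hence $C = 0$.

Setting $a = 6$:
$$I = \log{\left(\frac{64339296875}{4782969} \right)}.$$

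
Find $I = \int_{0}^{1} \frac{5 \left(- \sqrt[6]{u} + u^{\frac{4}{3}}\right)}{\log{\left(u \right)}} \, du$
$\log{\left(32 \right)}$

Consider the one-parameter family: let $I(a) = \int_{0}^{1} \frac{5 \left(- \sqrt[6]{u} + u^{a}\right)}{\log{\left(u \right)}} \, du$.

Since $\dfrac{\partial}{\partial a}\,u^{a} = u^{a} \ln u$, the $\ln u$ in the denominator cancels and
$$\frac{dI}{da} = \int_{0}^{1} 5 u^{a} \, du = 5 \left[\frac{u^{a+1}}{a+1}\right]_0^1 = \frac{5}{a + 1}.$$

Integrating with respect to $a$ gives $I(a) = \log{\left(\frac{7776 \left(a + 1\right)^{5}}{16807} \right)} + C$.

At $a = \frac{1}{6}$ the integrand is identically $0$, so $I(\frac{1}{6}) = 0$. The closed form gives $0$, hence $C = 0$.

Setting $a = \frac{4}{3}$:
$$I = \log{\left(32 \right)}.$$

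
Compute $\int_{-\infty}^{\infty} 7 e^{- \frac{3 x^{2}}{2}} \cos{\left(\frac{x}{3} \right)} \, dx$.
$\frac{7 \sqrt{6} \sqrt{\pi}}{3 e^{\frac{1}{54}}}$

Define $I(b) = \int_{-\infty}^{\infty} 7 e^{- \frac{3 x^{2}}{2}} \cos{\left(b x \right)} \, dx$.

Differentiating under the integral sign,
$$I'(b) = \int_{-\infty}^{\infty} - 7 x e^{- \frac{3 x^{2}}{2}} \sin{\left(b x \right)} \, dx.$$

Integrate $\int_{-\infty}^{\infty} x \sin(b x)\, e^{- \frac{3 x^{2}}{2}}\, dx$ by parts with $u = \sin(b x)$ and $dv = x\, e^{- \frac{3 x^{2}}{2}}\, dx$, giving $v = - \frac{e^{- \frac{3 x^{2}}{2}}}{3}$. The boundary term vanishes and
$$\int_{-\infty}^{\infty} x \sin(b x)\, e^{- \frac{3 x^{2}}{2}}\, dx = \frac{b}{3} \int_{-\infty}^{\infty} \cos(b x)\, e^{- \frac{3 x^{2}}{2}}\, dx,$$
so $I'(b) = - \frac{b}{3}\, I(b)$.

This is a separable first-order ODE; solving with the initial condition $I(0) = \int_{-\infty}^{\infty} 7 e^{- \frac{3 x^{2}}{2}}\,dx = \frac{7 \sqrt{6} \sqrt{\pi}}{3}$ gives
$$I(b) = \frac{7 \sqrt{6} \sqrt{\pi} e^{- \frac{b^{2}}{6}}}{3}.$$

Setting $b = \frac{1}{3}$:
$$I = \frac{7 \sqrt{6} \sqrt{\pi}}{3 e^{\frac{1}{54}}}.$$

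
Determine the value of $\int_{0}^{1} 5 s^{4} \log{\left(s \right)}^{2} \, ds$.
$\frac{2}{25}$

Consider the simpler parametrised integral
$$J(a) = \int_{0}^{1} 5 s^{a} \, ds = \frac{5}{a + 1}.$$

Differentiating under the integral sign brings down a factor of $\ln s$:
$$\frac{dJ}{da} = \int_{0}^{1} 5 s^{a} \log{\left(s \right)} \, ds = - \frac{5}{\left(a + 1\right)^{2}}.$$

Repeating twice in total — each differentiation brings down another $\ln s$ — gives
$$\frac{d^{2}J}{da^{2}} = \int_{0}^{1} 5 s^{a} \log{\left(s \right)}^{2} \, ds = \frac{10}{\left(a + 1\right)^{3}},$$
and the integrand here is exactly the target integrand, so $I = \frac{10}{\left(a + 1\right)^{3}}$.

Setting $a = 4$:
$$I = \frac{2}{25}.$$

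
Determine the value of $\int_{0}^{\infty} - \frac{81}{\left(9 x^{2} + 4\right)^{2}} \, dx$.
$- \frac{27 \pi}{32}$

Recall the elementary integral
$$J(a) = \int_{0}^{\infty} - \frac{1}{a^{2} + x^{2}} \, dx = - \frac{\pi}{2 a}.$$

Differentiating under the integral sign with respect to $a$,
$$\frac{dJ}{da} = \int_{0}^{\infty} \frac{2 a}{\left(a^{2} + x^{2}\right)^{2}} \, dx = \frac{\pi}{2 a^{2}},$$
so $\int_{0}^{\infty} - \frac{1}{\left(a^{2} + x^{2}\right)^{2}} \, dx = - \frac{\pi}{4 a^{3}}$.

Setting $a = \frac{2}{3}$:
$$I = - \frac{27 \pi}{32}.$$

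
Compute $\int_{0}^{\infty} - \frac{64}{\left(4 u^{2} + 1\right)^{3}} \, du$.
$- 6 \pi$

Begin with the known result
$$J(a) = \int_{0}^{\infty} - \frac{1}{a^{2} + u^{2}} \, du = - \frac{\pi}{2 a}.$$

Differentiating under the integral sign with respect to $a$,
$$\frac{dJ}{da} = \int_{0}^{\infty} \frac{2 a}{\left(a^{2} + u^{2}\right)^{2}} \, du = \frac{\pi}{2 a^{2}},$$
so $\int_{0}^{\infty} - \frac{1}{\left(a^{2} + u^{2}\right)^{2}} \, du = - \frac{\pi}{4 a^{3}}$.

Repeating — each differentiation of $1/(u^2+a^2)^j$ produces $-2ja/(u^2+a^2)^{j+1}$ — and dividing through by $-2ja$ at each step yields, after $2$ differentiations in total,
$$\int_{0}^{\infty} - \frac{1}{\left(a^{2} + u^{2}\right)^{3}} \, du = - \frac{3 \pi}{16 a^{5}}.$$

Setting $a = \frac{1}{2}$:
$$I = - 6 \pi.$$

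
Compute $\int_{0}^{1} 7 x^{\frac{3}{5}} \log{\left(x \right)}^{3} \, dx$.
$- \frac{13125}{2048}$

Begin with the known integral
$$J(a) = \int_{0}^{1} 7 x^{a} \, dx = \frac{7}{a + 1}.$$

Differentiating under the integral sign brings down a factor of $\ln x$:
$$\frac{dJ}{da} = \int_{0}^{1} 7 x^{a} \log{\left(x \right)} \, dx = - \frac{7}{\left(a + 1\right)^{2}}.$$

Repeating $3$ times in total — each differentiation brings down another $\ln x$ — gives
$$\frac{d^{3}J}{da^{3}} = \int_{0}^{1} 7 x^{a} \log{\left(x \right)}^{3} \, dx = - \frac{42}{\left(a + 1\right)^{4}},$$
and the integrand here is exactly the target integrand, so $I = - \frac{42}{\left(a + 1\right)^{4}}$.

Setting $a = \frac{3}{5}$:
$$I = - \frac{13125}{2048}.$$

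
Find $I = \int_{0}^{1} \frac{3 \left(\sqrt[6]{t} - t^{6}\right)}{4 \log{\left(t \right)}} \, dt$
$- \frac{3 \log{\left(6 \right)}}{4}$

Consider the one-parameter family: let $I(a) = \int_{0}^{1} \frac{3 \left(- t^{6} + t^{a}\right)}{4 \log{\left(t \right)}} \, dt$.

Since $\dfrac{\partial}{\partial a}\,t^{a} = t^{a} \ln t$, the $\ln t$ in the denominator cancels and
$$\frac{dI}{da} = \int_{0}^{1} \frac{3}{4} t^{a} \, dt = \frac{3}{4} \left[\frac{t^{a+1}}{a+1}\right]_0^1 = \frac{3}{4 \left(a + 1\right)}.$$

Integrating with respect to $a$ gives $I(a) = \frac{3 \log{\left(a + 1 \right)}}{4} - \frac{3 \log{\left(7 \right)}}{4} + C$.

At $a = 6$ the integrand is identically $0$, so $I(6) = 0$. The closed form gives $0$, hence $C = 0$.

Setting $a = \frac{1}{6}$:
$$I = - \frac{3 \log{\left(6 \right)}}{4}.$$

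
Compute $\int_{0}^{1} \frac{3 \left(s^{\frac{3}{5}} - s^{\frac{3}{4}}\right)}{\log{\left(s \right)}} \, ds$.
$\log{\left(\frac{32768}{42875} \right)}$

Introduce a parameter $a$ in the exponent: let $I(a) = \int_{0}^{1} \frac{3 \left(- s^{\frac{3}{4}} + s^{a}\right)}{\log{\left(s \right)}} \, ds$.

Since $\dfrac{\partial}{\partial a}\,s^{a} = s^{a} \ln s$, the $\ln s$ in the denominator cancels and
$$\frac{dI}{da} = \int_{0}^{1} 3 s^{a} \, ds = 3 \left[\frac{s^{a+1}}{a+1}\right]_0^1 = \frac{3}{a + 1}.$$

Integrating with respect to $a$ gives $I(a) = \log{\left(\frac{64 \left(a + 1\right)^{3}}{343} \right)} + C$.

At $a = \frac{3}{4}$ the integrand is identically $0$, so $I(\frac{3}{4}) = 0$. The closed form gives $0$, hence $C = 0$.

Setting $a = \frac{3}{5}$:
$$I = \log{\left(\frac{32768}{42875} \right)}.$$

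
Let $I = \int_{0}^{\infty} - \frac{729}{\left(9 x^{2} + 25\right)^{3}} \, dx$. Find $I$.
$- \frac{729 \pi}{50000}$

Start from the standard arctangent integral
$$J(a) = \int_{0}^{\infty} - \frac{1}{a^{2} + x^{2}} \, dx = - \frac{\pi}{2 a}.$$

Differentiating under the integral sign with respect to $a$,
$$\frac{dJ}{da} = \int_{0}^{\infty} \frac{2 a}{\left(a^{2} + x^{2}\right)^{2}} \, dx = \frac{\pi}{2 a^{2}},$$
so $\int_{0}^{\infty} - \frac{1}{\left(a^{2} + x^{2}\right)^{2}} \, dx = - \frac{\pi}{4 a^{3}}$.

Repeating — each differentiation of $1/(x^2+a^2)^j$ produces $-2ja/(x^2+a^2)^{j+1}$ — and dividing through by $-2ja$ at each step yields, after $2$ differentiations in total,
$$\int_{0}^{\infty} - \frac{1}{\left(a^{2} + x^{2}\right)^{3}} \, dx = - \frac{3 \pi}{16 a^{5}}.$$

Setting $a = \frac{5}{3}$:
$$I = - \frac{729 \pi}{50000}.$$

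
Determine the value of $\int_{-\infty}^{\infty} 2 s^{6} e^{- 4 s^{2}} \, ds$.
$\frac{15 \sqrt{\pi}}{512}$

Begin with the known integral
$$J(a) = \int_{-\infty}^{\infty} 2 e^{- a s^{2}} \, ds = \frac{2 \sqrt{\pi}}{\sqrt{a}}.$$

Differentiating under the integral sign brings down a factor of $(-s^2)$:
$$\frac{dJ}{da} = \int_{-\infty}^{\infty} - 2 s^{2} e^{- a s^{2}} \, ds = - \frac{\sqrt{\pi}}{a^{\frac{3}{2}}}.$$

Repeating $3$ times in total — each differentiation brings down another $(-s^2)$ — gives
$$\frac{d^{3}J}{da^{3}} = \int_{-\infty}^{\infty} - 2 s^{6} e^{- a s^{2}} \, ds = - \frac{15 \sqrt{\pi}}{4 a^{\frac{7}{2}}},$$
and the integrand here is $(-1)^{3}$ times the target integrand, so $I = (-1)^{3}\,\frac{d^{3}J}{da^{3}} = \frac{15 \sqrt{\pi}}{4 a^{\frac{7}{2}}}$.

Setting $a = 4$:
$$I = \frac{15 \sqrt{\pi}}{512}.$$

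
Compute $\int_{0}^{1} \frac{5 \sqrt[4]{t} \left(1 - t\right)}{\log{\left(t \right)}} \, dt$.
$- \log{\left(\frac{59049}{3125} \right)}$

Introduce a parameter $a$ in the exponent: let $I(a) = \int_{0}^{1} \frac{5 \left(\sqrt[4]{t} - t^{a}\right)}{\log{\left(t \right)}} \, dt$.

Since $\dfrac{\partial}{\partial a}\,t^{a} = t^{a} \ln t$, the $\ln t$ in the denominator cancels and
$$\frac{dI}{da} = \int_{0}^{1} -5 t^{a} \, dt = -5 \left[\frac{t^{a+1}}{a+1}\right]_0^1 = - \frac{5}{a + 1}.$$

Integrating with respect to $a$ gives $I(a) = - \log{\left(\frac{1024 \left(a + 1\right)^{5}}{3125} \right)} + C$.

At $a = \frac{1}{4}$ the integrand is identically $0$, so $I(\frac{1}{4}) = 0$. The closed form gives $0$, hence $C = 0$.

Setting $a = \frac{5}{4}$:
$$I = - \log{\left(\frac{59049}{3125} \right)}.$$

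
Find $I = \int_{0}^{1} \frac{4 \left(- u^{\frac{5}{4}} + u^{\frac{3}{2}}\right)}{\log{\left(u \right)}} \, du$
$\log{\left(\frac{10000}{6561} \right)}$

Introduce a parameter $a$ in the exponent: let $I(a) = \int_{0}^{1} \frac{4 \left(- u^{\frac{5}{4}} + u^{a}\right)}{\log{\left(u \right)}} \, du$.

Since $\dfrac{\partial}{\partial a}\,u^{a} = u^{a} \ln u$, the $\ln u$ in the denominator cancels and
$$\frac{dI}{da} = \int_{0}^{1} 4 u^{a} \, du = 4 \left[\frac{u^{a+1}}{a+1}\right]_0^1 = \frac{4}{a + 1}.$$

Integrating with respect to $a$ gives $I(a) = \log{\left(\frac{256 \left(a + 1\right)^{4}}{6561} \right)} + C$.

At $a = \frac{5}{4}$ the integrand is identically $0$, so $I(\frac{5}{4}) = 0$. The closed form gives $0$, hence $C = 0$.

Setting $a = \frac{3}{2}$:
$$I = \log{\left(\frac{10000}{6561} \right)}.$$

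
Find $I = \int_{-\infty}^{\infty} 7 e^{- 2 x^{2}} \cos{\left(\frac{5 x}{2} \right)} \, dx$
$\frac{7 \sqrt{2} \sqrt{\pi}}{2 e^{\frac{25}{32}}}$

Let $b$ denote the cosine frequency and define $I(b) = \int_{-\infty}^{\infty} 7 e^{- 2 x^{2}} \cos{\left(b x \right)} \, dx$.

Differentiating under the integral sign,
$$I'(b) = \int_{-\infty}^{\infty} - 7 x e^{- 2 x^{2}} \sin{\left(b x \right)} \, dx.$$

Integrate $\int_{-\infty}^{\infty} x \sin(b x)\, e^{- 2 x^{2}}\, dx$ by parts with $u = \sin(b x)$ and $dv = x\, e^{- 2 x^{2}}\, dx$, giving $v = - \frac{e^{- 2 x^{2}}}{4}$. The boundary term vanishes and
$$\int_{-\infty}^{\infty} x \sin(b x)\, e^{- 2 x^{2}}\, dx = \frac{b}{4} \int_{-\infty}^{\infty} \cos(b x)\, e^{- 2 x^{2}}\, dx,$$
so $I'(b) = - \frac{b}{4}\, I(b)$.

This is a separable first-order ODE; solving with the initial condition $I(0) = \int_{-\infty}^{\infty} 7 e^{- 2 x^{2}}\,dx = \frac{7 \sqrt{2} \sqrt{\pi}}{2}$ gives
$$I(b) = \frac{7 \sqrt{2} \sqrt{\pi} e^{- \frac{b^{2}}{8}}}{2}.$$

Setting $b = \frac{5}{2}$:
$$I = \frac{7 \sqrt{2} \sqrt{\pi}}{2 e^{\frac{25}{32}}}.$$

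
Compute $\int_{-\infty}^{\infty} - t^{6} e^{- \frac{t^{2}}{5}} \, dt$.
$- \frac{1875 \sqrt{5} \sqrt{\pi}}{8}$

Begin with the known integral
$$J(a) = \int_{-\infty}^{\infty} - e^{- a t^{2}} \, dt = - \frac{\sqrt{\pi}}{\sqrt{a}}.$$

Differentiating under the integral sign brings down a factor of $(-t^2)$:
$$\frac{dJ}{da} = \int_{-\infty}^{\infty} t^{2} e^{- a t^{2}} \, dt = \frac{\sqrt{\pi}}{2 a^{\frac{3}{2}}}.$$

Repeating $3$ times in total — each differentiation brings down another $(-t^2)$ — gives
$$\frac{d^{3}J}{da^{3}} = \int_{-\infty}^{\infty} t^{6} e^{- a t^{2}} \, dt = \frac{15 \sqrt{\pi}}{8 a^{\frac{7}{2}}},$$
and the integrand here is $(-1)^{3}$ times the target integrand, so $I = (-1)^{3}\,\frac{d^{3}J}{da^{3}} = - \frac{15 \sqrt{\pi}}{8 a^{\frac{7}{2}}}$.

Setting $a = \frac{1}{5}$:
$$I = - \frac{1875 \sqrt{5} \sqrt{\pi}}{8}.$$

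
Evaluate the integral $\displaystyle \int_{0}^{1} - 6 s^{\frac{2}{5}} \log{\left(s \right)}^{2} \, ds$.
$- \frac{1500}{343}$

Begin with the known integral
$$J(a) = \int_{0}^{1} - 6 s^{a} \, ds = - \frac{6}{a + 1}.$$

Differentiating under the integral sign brings down a factor of $\ln s$:
$$\frac{dJ}{da} = \int_{0}^{1} - 6 s^{a} \log{\left(s \right)} \, ds = \frac{6}{\left(a + 1\right)^{2}}.$$

Repeating twice in total — each differentiation brings down another $\ln s$ — gives
$$\frac{d^{2}J}{da^{2}} = \int_{0}^{1} - 6 s^{a} \log{\left(s \right)}^{2} \, ds = - \frac{12}{\left(a + 1\right)^{3}},$$
and the integrand here is exactly the target integrand, so $I = - \frac{12}{\left(a + 1\right)^{3}}$.

Setting $a = \frac{2}{5}$:
$$I = - \frac{1500}{343}.$$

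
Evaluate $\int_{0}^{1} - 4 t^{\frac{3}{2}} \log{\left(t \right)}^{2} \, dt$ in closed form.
$- \frac{64}{125}$

Consider the simpler parametrised integral
$$J(a) = \int_{0}^{1} - 4 t^{a} \, dt = - \frac{4}{a + 1}.$$

Differentiating under the integral sign brings down a factor of $\ln t$:
$$\frac{dJ}{da} = \int_{0}^{1} - 4 t^{a} \log{\left(t \right)} \, dt = \frac{4}{\left(a + 1\right)^{2}}.$$

Repeating twice in total — each differentiation brings down another $\ln t$ — gives
$$\frac{d^{2}J}{da^{2}} = \int_{0}^{1} - 4 t^{a} \log{\left(t \right)}^{2} \, dt = - \frac{8}{\left(a + 1\right)^{3}},$$
and the integrand here is exactly the target integrand, so $I = - \frac{8}{\left(a + 1\right)^{3}}$.

Setting $a = \frac{3}{2}$:
$$I = - \frac{64}{125}.$$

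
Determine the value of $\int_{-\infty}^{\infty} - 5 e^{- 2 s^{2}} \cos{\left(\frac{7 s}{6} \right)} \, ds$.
$- \frac{5 \sqrt{2} \sqrt{\pi}}{2 e^{\frac{49}{288}}}$

Treat the cosine frequency as a parameter and define $I(b) = \int_{-\infty}^{\infty} - 5 e^{- 2 s^{2}} \cos{\left(b s \right)} \, ds$.

Differentiating under the integral sign,
$$I'(b) = \int_{-\infty}^{\infty} 5 s e^{- 2 s^{2}} \sin{\left(b s \right)} \, ds.$$

Integrate $\int_{-\infty}^{\infty} s \sin(b s)\, e^{- 2 s^{2}}\, ds$ by parts with $u = \sin(b s)$ and $dv = s\, e^{- 2 s^{2}}\, ds$, giving $v = - \frac{e^{- 2 s^{2}}}{4}$. The boundary term vanishes and
$$\int_{-\infty}^{\infty} s \sin(b s)\, e^{- 2 s^{2}}\, ds = \frac{b}{4} \int_{-\infty}^{\infty} \cos(b s)\, e^{- 2 s^{2}}\, ds,$$
so $I'(b) = - \frac{b}{4}\, I(b)$.

This is a separable first-order ODE; solving with the initial condition $I(0) = \int_{-\infty}^{\infty} - 5 e^{- 2 s^{2}}\,ds = - \frac{5 \sqrt{2} \sqrt{\pi}}{2}$ gives
$$I(b) = - \frac{5 \sqrt{2} \sqrt{\pi} e^{- \frac{b^{2}}{8}}}{2}.$$

Setting $b = \frac{7}{6}$:
$$I = - \frac{5 \sqrt{2} \sqrt{\pi}}{2 e^{\frac{49}{288}}}.$$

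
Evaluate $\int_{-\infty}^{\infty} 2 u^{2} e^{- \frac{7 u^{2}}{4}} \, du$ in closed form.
$\frac{8 \sqrt{7} \sqrt{\pi}}{49}$

Start from the elementary integral
$$J(a) = \int_{-\infty}^{\infty} 2 e^{- a u^{2}} \, du = \frac{2 \sqrt{\pi}}{\sqrt{a}}.$$

Differentiating under the integral sign brings down a factor of $(-u^2)$:
$$\frac{dJ}{da} = \int_{-\infty}^{\infty} - 2 u^{2} e^{- a u^{2}} \, du = - \frac{\sqrt{\pi}}{a^{\frac{3}{2}}}.$$

The integral on the left is $-I$, so $I = \frac{\sqrt{\pi}}{a^{\frac{3}{2}}}$.

Setting $a = \frac{7}{4}$:
$$I = \frac{8 \sqrt{7} \sqrt{\pi}}{49}.$$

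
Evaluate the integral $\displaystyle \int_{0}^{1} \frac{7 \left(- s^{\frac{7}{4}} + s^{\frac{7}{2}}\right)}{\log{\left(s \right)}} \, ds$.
$\log{\left(\frac{612220032}{19487171} \right)}$

Replace the exponent $\frac{7}{2}$ by a parameter $a$: let $I(a) = \int_{0}^{1} \frac{7 \left(- s^{\frac{7}{4}} + s^{a}\right)}{\log{\left(s \right)}} \, ds$.

Since $\dfrac{\partial}{\partial a}\,s^{a} = s^{a} \ln s$, the $\ln s$ in the denominator cancels and
$$\frac{dI}{da} = \int_{0}^{1} 7 s^{a} \, ds = 7 \left[\frac{s^{a+1}}{a+1}\right]_0^1 = \frac{7}{a + 1}.$$

Integrating with respect to $a$ gives $I(a) = \log{\left(\frac{16384 \left(a + 1\right)^{7}}{19487171} \right)} + C$.

At $a = \frac{7}{4}$ the integrand is identically $0$, so $I(\frac{7}{4}) = 0$. The closed form gives $0$, hence $C = 0$.

Setting $a = \frac{7}{2}$:
$$I = \log{\left(\frac{612220032}{19487171} \right)}.$$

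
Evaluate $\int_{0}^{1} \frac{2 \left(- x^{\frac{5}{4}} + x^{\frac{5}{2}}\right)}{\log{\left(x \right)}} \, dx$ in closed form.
$\log{\left(\frac{196}{81} \right)}$

Replace the exponent $\frac{5}{2}$ by a parameter $a$: let $I(a) = \int_{0}^{1} \frac{2 \left(- x^{\frac{5}{4}} + x^{a}\right)}{\log{\left(x \right)}} \, dx$.

Since $\dfrac{\partial}{\partial a}\,x^{a} = x^{a} \ln x$, the $\ln x$ in the denominator cancels and
$$\frac{dI}{da} = \int_{0}^{1} 2 x^{a} \, dx = 2 \left[\frac{x^{a+1}}{a+1}\right]_0^1 = \frac{2}{a + 1}.$$

Integrating with respect to $a$ gives $I(a) = \log{\left(\frac{16 \left(a + 1\right)^{2}}{81} \right)} + C$.

At $a = \frac{5}{4}$ the integrand is identically $0$, so $I(\frac{5}{4}) = 0$. The closed form gives $0$, hence $C = 0$.

Setting $a = \frac{5}{2}$:
$$I = \log{\left(\frac{196}{81} \right)}.$$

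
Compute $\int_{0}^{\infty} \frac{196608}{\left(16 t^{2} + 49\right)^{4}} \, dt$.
$\frac{7680 \pi}{823543}$

Recall the elementary integral
$$J(a) = \int_{0}^{\infty} \frac{3}{a^{2} + t^{2}} \, dt = \frac{3 \pi}{2 a}.$$

Differentiating under the integral sign with respect to $a$,
$$\frac{dJ}{da} = \int_{0}^{\infty} - \frac{6 a}{\left(a^{2} + t^{2}\right)^{2}} \, dt = - \frac{3 \pi}{2 a^{2}},$$
so $\int_{0}^{\infty} \frac{3}{\left(a^{2} + t^{2}\right)^{2}} \, dt = \frac{3 \pi}{4 a^{3}}$.

Repeating — each differentiation of $1/(t^2+a^2)^j$ produces $-2ja/(t^2+a^2)^{j+1}$ — and dividing through by $-2ja$ at each step yields, after $3$ differentiations in total,
$$\int_{0}^{\infty} \frac{3}{\left(a^{2} + t^{2}\right)^{4}} \, dt = \frac{15 \pi}{32 a^{7}}.$$

Setting $a = \frac{7}{4}$:
$$I = \frac{7680 \pi}{823543}.$$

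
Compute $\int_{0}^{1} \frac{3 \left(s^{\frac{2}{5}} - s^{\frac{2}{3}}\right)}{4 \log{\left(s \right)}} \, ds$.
$\log{\left(\frac{21^{\frac{3}{4}} \sqrt{5}}{25} \right)}$

Replace the exponent $\frac{2}{3}$ by a parameter $a$: let $I(a) = \int_{0}^{1} \frac{3 \left(s^{\frac{2}{5}} - s^{a}\right)}{4 \log{\left(s \right)}} \, ds$.

Since $\dfrac{\partial}{\partial a}\,s^{a} = s^{a} \ln s$, the $\ln s$ in the denominator cancels and
$$\frac{dI}{da} = \int_{0}^{1} - \frac{3}{4} s^{a} \, ds = - \frac{3}{4} \left[\frac{s^{a+1}}{a+1}\right]_0^1 = - \frac{3}{4 a + 4}.$$

Integrating with respect to $a$ gives $I(a) = - \frac{3 \log{\left(a + 1 \right)}}{4} - \frac{3 \log{\left(5 \right)}}{4} + \frac{3 \log{\left(7 \right)}}{4} + C$.

At $a = \frac{2}{5}$ the integrand is identically $0$, so $I(\frac{2}{5}) = 0$. The closed form gives $0$, hence $C = 0$.

Setting $a = \frac{2}{3}$:
$$I = \log{\left(\frac{21^{\frac{3}{4}} \sqrt{5}}{25} \right)}.$$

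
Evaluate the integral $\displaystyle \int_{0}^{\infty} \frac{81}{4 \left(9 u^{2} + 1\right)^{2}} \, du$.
$\frac{27 \pi}{16}$

Begin with the known result
$$J(a) = \int_{0}^{\infty} \frac{1}{4 \left(a^{2} + u^{2}\right)} \, du = \frac{\pi}{8 a}.$$

Differentiating under the integral sign with respect to $a$,
$$\frac{dJ}{da} = \int_{0}^{\infty} - \frac{a}{2 \left(a^{2} + u^{2}\right)^{2}} \, du = - \frac{\pi}{8 a^{2}},$$
so $\int_{0}^{\infty} \frac{1}{4 \left(a^{2} + u^{2}\right)^{2}} \, du = \frac{\pi}{16 a^{3}}$.

Setting $a = \frac{1}{3}$:
$$I = \frac{27 \pi}{16}.$$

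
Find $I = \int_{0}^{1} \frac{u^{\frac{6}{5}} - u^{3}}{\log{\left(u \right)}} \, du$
$- \log{\left(20 \right)} + \log{\left(11 \right)}$

Consider the one-parameter family: let $I(a) = \int_{0}^{1} \frac{u^{\frac{6}{5}} - u^{a}}{\log{\left(u \right)}} \, du$.

Since $\dfrac{\partial}{\partial a}\,u^{a} = u^{a} \ln u$, the $\ln u$ in the denominator cancels and
$$\frac{dI}{da} = \int_{0}^{1} -1 u^{a} \, du = -1 \left[\frac{u^{a+1}}{a+1}\right]_0^1 = - \frac{1}{a + 1}.$$

Integrating with respect to $a$ gives $I(a) = - \log{\left(\frac{5 a}{11} + \frac{5}{11} \right)} + C$.

At $a = \frac{6}{5}$ the integrand is identically $0$, so $I(\frac{6}{5}) = 0$. The closed form gives $0$, hence $C = 0$.

Setting $a = 3$:
$$I = - \log{\left(20 \right)} + \log{\left(11 \right)}.$$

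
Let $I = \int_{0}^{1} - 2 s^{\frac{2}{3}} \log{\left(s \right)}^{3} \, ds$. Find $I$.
$\frac{972}{625}$

Start from the elementary integral
$$J(a) = \int_{0}^{1} - 2 s^{a} \, ds = - \frac{2}{a + 1}.$$

Differentiating under the integral sign brings down a factor of $\ln s$:
$$\frac{dJ}{da} = \int_{0}^{1} - 2 s^{a} \log{\left(s \right)} \, ds = \frac{2}{\left(a + 1\right)^{2}}.$$

Repeating $3$ times in total — each differentiation brings down another $\ln s$ — gives
$$\frac{d^{3}J}{da^{3}} = \int_{0}^{1} - 2 s^{a} \log{\left(s \right)}^{3} \, ds = \frac{12}{\left(a + 1\right)^{4}},$$
and the integrand here is exactly the target integrand, so $I = \frac{12}{\left(a + 1\right)^{4}}$.

Setting $a = \frac{2}{3}$:
$$I = \frac{972}{625}.$$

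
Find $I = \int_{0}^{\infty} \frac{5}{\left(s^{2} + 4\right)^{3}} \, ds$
$\frac{15 \pi}{512}$

Recall the elementary integral
$$J(a) = \int_{0}^{\infty} \frac{5}{a^{2} + s^{2}} \, ds = \frac{5 \pi}{2 a}.$$

Differentiating under the integral sign with respect to $a$,
$$\frac{dJ}{da} = \int_{0}^{\infty} - \frac{10 a}{\left(a^{2} + s^{2}\right)^{2}} \, ds = - \frac{5 \pi}{2 a^{2}},$$
so $\int_{0}^{\infty} \frac{5}{\left(a^{2} + s^{2}\right)^{2}} \, ds = \frac{5 \pi}{4 a^{3}}$.

Repeating — each differentiation of $1/(s^2+a^2)^j$ produces $-2ja/(s^2+a^2)^{j+1}$ — and dividing through by $-2ja$ at each step yields, after $2$ differentiations in total,
$$\int_{0}^{\infty} \frac{5}{\left(a^{2} + s^{2}\right)^{3}} \, ds = \frac{15 \pi}{16 a^{5}}.$$

Setting $a = 2$:
$$I = \frac{15 \pi}{512}.$$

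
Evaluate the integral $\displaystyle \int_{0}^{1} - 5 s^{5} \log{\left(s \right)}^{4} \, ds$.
$- \frac{5}{324}$

Begin with the known integral
$$J(a) = \int_{0}^{1} - 5 s^{a} \, ds = - \frac{5}{a + 1}.$$

Differentiating under the integral sign brings down a factor of $\ln s$:
$$\frac{dJ}{da} = \int_{0}^{1} - 5 s^{a} \log{\left(s \right)} \, ds = \frac{5}{\left(a + 1\right)^{2}}.$$

Repeating $4$ times in total — each differentiation brings down another $\ln s$ — gives
$$\frac{d^{4}J}{da^{4}} = \int_{0}^{1} - 5 s^{a} \log{\left(s \right)}^{4} \, ds = - \frac{120}{\left(a + 1\right)^{5}},$$
and the integrand here is exactly the target integrand, so $I = - \frac{120}{\left(a + 1\right)^{5}}$.

Setting $a = 5$:
$$I = - \frac{5}{324}.$$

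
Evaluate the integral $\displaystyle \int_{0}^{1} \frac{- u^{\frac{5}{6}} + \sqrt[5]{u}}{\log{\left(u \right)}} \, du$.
$- \log{\left(\frac{55}{36} \right)}$

Replace the exponent $\frac{5}{6}$ by a parameter $a$: let $I(a) = \int_{0}^{1} \frac{\sqrt[5]{u} - u^{a}}{\log{\left(u \right)}} \, du$.

Since $\dfrac{\partial}{\partial a}\,u^{a} = u^{a} \ln u$, the $\ln u$ in the denominator cancels and
$$\frac{dI}{da} = \int_{0}^{1} -1 u^{a} \, du = -1 \left[\frac{u^{a+1}}{a+1}\right]_0^1 = - \frac{1}{a + 1}.$$

Integrating with respect to $a$ gives $I(a) = - \log{\left(\frac{5 a}{6} + \frac{5}{6} \right)} + C$.

At $a = \frac{1}{5}$ the integrand is identically $0$, so $I(\frac{1}{5}) = 0$. The closed form gives $0$, hence $C = 0$.

Setting $a = \frac{5}{6}$:
$$I = - \log{\left(\frac{55}{36} \right)}.$$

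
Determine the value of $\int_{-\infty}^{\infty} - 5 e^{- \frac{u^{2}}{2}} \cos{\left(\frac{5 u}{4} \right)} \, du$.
$- \frac{5 \sqrt{2} \sqrt{\pi}}{e^{\frac{25}{32}}}$

Let $b$ denote the cosine frequency and define $I(b) = \int_{-\infty}^{\infty} - 5 e^{- \frac{u^{2}}{2}} \cos{\left(b u \right)} \, du$.

Differentiating under the integral sign,
$$I'(b) = \int_{-\infty}^{\infty} 5 u e^{- \frac{u^{2}}{2}} \sin{\left(b u \right)} \, du.$$

Integrate $\int_{-\infty}^{\infty} u \sin(b u)\, e^{- \frac{u^{2}}{2}}\, du$ by parts with $w = \sin(b u)$ and $dv = u\, e^{- \frac{u^{2}}{2}}\, du$, giving $v = - e^{- \frac{u^{2}}{2}}$. The boundary term vanishes and
$$\int_{-\infty}^{\infty} u \sin(b u)\, e^{- \frac{u^{2}}{2}}\, du = b \int_{-\infty}^{\infty} \cos(b u)\, e^{- \frac{u^{2}}{2}}\, du,$$
so $I'(b) = - b\, I(b)$.

This is a separable first-order ODE; solving with the initial condition $I(0) = \int_{-\infty}^{\infty} - 5 e^{- \frac{u^{2}}{2}}\,du = - 5 \sqrt{2} \sqrt{\pi}$ gives
$$I(b) = - 5 \sqrt{2} \sqrt{\pi} e^{- \frac{b^{2}}{2}}.$$

Setting $b = \frac{5}{4}$:
$$I = - \frac{5 \sqrt{2} \sqrt{\pi}}{e^{\frac{25}{32}}}.$$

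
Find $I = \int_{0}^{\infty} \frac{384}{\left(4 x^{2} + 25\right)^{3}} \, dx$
$\frac{36 \pi}{3125}$

Recall the elementary integral
$$J(a) = \int_{0}^{\infty} \frac{6}{a^{2} + x^{2}} \, dx = \frac{3 \pi}{a}.$$

Differentiating under the integral sign with respect to $a$,
$$\frac{dJ}{da} = \int_{0}^{\infty} - \frac{12 a}{\left(a^{2} + x^{2}\right)^{2}} \, dx = - \frac{3 \pi}{a^{2}},$$
so $\int_{0}^{\infty} \frac{6}{\left(a^{2} + x^{2}\right)^{2}} \, dx = \frac{3 \pi}{2 a^{3}}$.

Repeating — each differentiation of $1/(x^2+a^2)^j$ produces $-2ja/(x^2+a^2)^{j+1}$ — and dividing through by $-2ja$ at each step yields, after $2$ differentiations in total,
$$\int_{0}^{\infty} \frac{6}{\left(a^{2} + x^{2}\right)^{3}} \, dx = \frac{9 \pi}{8 a^{5}}.$$

Setting $a = \frac{5}{2}$:
$$I = \frac{36 \pi}{3125}.$$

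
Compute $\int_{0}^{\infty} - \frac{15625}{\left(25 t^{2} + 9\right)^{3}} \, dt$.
$- \frac{3125 \pi}{1296}$

Begin with the known result
$$J(a) = \int_{0}^{\infty} - \frac{1}{a^{2} + t^{2}} \, dt = - \frac{\pi}{2 a}.$$

Differentiating under the integral sign with respect to $a$,
$$\frac{dJ}{da} = \int_{0}^{\infty} \frac{2 a}{\left(a^{2} + t^{2}\right)^{2}} \, dt = \frac{\pi}{2 a^{2}},$$
so $\int_{0}^{\infty} - \frac{1}{\left(a^{2} + t^{2}\right)^{2}} \, dt = - \frac{\pi}{4 a^{3}}$.

Repeating — each differentiation of $1/(t^2+a^2)^j$ produces $-2ja/(t^2+a^2)^{j+1}$ — and dividing through by $-2ja$ at each step yields, after $2$ differentiations in total,
$$\int_{0}^{\infty} - \frac{1}{\left(a^{2} + t^{2}\right)^{3}} \, dt = - \frac{3 \pi}{16 a^{5}}.$$

Setting $a = \frac{3}{5}$:
$$I = - \frac{3125 \pi}{1296}.$$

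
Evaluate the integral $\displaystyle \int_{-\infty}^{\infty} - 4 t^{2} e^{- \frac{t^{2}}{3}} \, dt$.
$- 6 \sqrt{3} \sqrt{\pi}$

Begin with the known integral
$$J(a) = \int_{-\infty}^{\infty} - 4 e^{- a t^{2}} \, dt = - \frac{4 \sqrt{\pi}}{\sqrt{a}}.$$

Differentiating under the integral sign brings down a factor of $(-t^2)$:
$$\frac{dJ}{da} = \int_{-\infty}^{\infty} 4 t^{2} e^{- a t^{2}} \, dt = \frac{2 \sqrt{\pi}}{a^{\frac{3}{2}}}.$$

The integral on the left is $-I$, so $I = - \frac{2 \sqrt{\pi}}{a^{\frac{3}{2}}}$.

Setting $a = \frac{1}{3}$:
$$I = - 6 \sqrt{3} \sqrt{\pi}.$$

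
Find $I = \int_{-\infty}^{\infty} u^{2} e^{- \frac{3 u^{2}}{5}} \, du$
$\frac{5 \sqrt{15} \sqrt{\pi}}{18}$

Start from the elementary integral
$$J(a) = \int_{-\infty}^{\infty} e^{- a u^{2}} \, du = \frac{\sqrt{\pi}}{\sqrt{a}}.$$

Differentiating under the integral sign brings down a factor of $(-u^2)$:
$$\frac{dJ}{da} = \int_{-\infty}^{\infty} - u^{2} e^{- a u^{2}} \, du = - \frac{\sqrt{\pi}}{2 a^{\frac{3}{2}}}.$$

The integral on the left is $-I$, so $I = \frac{\sqrt{\pi}}{2 a^{\frac{3}{2}}}$.

Setting $a = \frac{3}{5}$:
$$I = \frac{5 \sqrt{15} \sqrt{\pi}}{18}.$$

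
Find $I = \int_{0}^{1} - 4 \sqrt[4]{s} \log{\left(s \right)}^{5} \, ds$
$\frac{393216}{3125}$

Start from the elementary integral
$$J(a) = \int_{0}^{1} - 4 s^{a} \, ds = - \frac{4}{a + 1}.$$

Differentiating under the integral sign brings down a factor of $\ln s$:
$$\frac{dJ}{da} = \int_{0}^{1} - 4 s^{a} \log{\left(s \right)} \, ds = \frac{4}{\left(a + 1\right)^{2}}.$$

Repeating $5$ times in total — each differentiation brings down another $\ln s$ — gives
$$\frac{d^{5}J}{da^{5}} = \int_{0}^{1} - 4 s^{a} \log{\left(s \right)}^{5} \, ds = \frac{480}{\left(a + 1\right)^{6}},$$
and the integrand here is exactly the target integrand, so $I = \frac{480}{\left(a + 1\right)^{6}}$.

Setting $a = \frac{1}{4}$:
$$I = \frac{393216}{3125}.$$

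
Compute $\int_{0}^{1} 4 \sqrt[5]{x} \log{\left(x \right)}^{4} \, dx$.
$\frac{3125}{81}$

Start from the elementary integral
$$J(a) = \int_{0}^{1} 4 x^{a} \, dx = \frac{4}{a + 1}.$$

Differentiating under the integral sign brings down a factor of $\ln x$:
$$\frac{dJ}{da} = \int_{0}^{1} 4 x^{a} \log{\left(x \right)} \, dx = - \frac{4}{\left(a + 1\right)^{2}}.$$

Repeating $4$ times in total — each differentiation brings down another $\ln x$ — gives
$$\frac{d^{4}J}{da^{4}} = \int_{0}^{1} 4 x^{a} \log{\left(x \right)}^{4} \, dx = \frac{96}{\left(a + 1\right)^{5}},$$
and the integrand here is exactly the target integrand, so $I = \frac{96}{\left(a + 1\right)^{5}}$.

Setting $a = \frac{1}{5}$:
$$I = \frac{3125}{81}.$$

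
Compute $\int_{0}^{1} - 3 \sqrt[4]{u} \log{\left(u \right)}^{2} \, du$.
$- \frac{384}{125}$

Begin with the known integral
$$J(a) = \int_{0}^{1} - 3 u^{a} \, du = - \frac{3}{a + 1}.$$

Differentiating under the integral sign brings down a factor of $\ln u$:
$$\frac{dJ}{da} = \int_{0}^{1} - 3 u^{a} \log{\left(u \right)} \, du = \frac{3}{\left(a + 1\right)^{2}}.$$

Repeating twice in total — each differentiation brings down another $\ln u$ — gives
$$\frac{d^{2}J}{da^{2}} = \int_{0}^{1} - 3 u^{a} \log{\left(u \right)}^{2} \, du = - \frac{6}{\left(a + 1\right)^{3}},$$
and the integrand here is exactly the target integrand, so $I = - \frac{6}{\left(a + 1\right)^{3}}$.

Setting $a = \frac{1}{4}$:
$$I = - \frac{384}{125}.$$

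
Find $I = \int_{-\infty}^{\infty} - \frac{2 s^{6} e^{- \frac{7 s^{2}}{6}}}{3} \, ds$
$- \frac{270 \sqrt{42} \sqrt{\pi}}{2401}$

Begin with the known integral
$$J(a) = \int_{-\infty}^{\infty} - \frac{2 e^{- a s^{2}}}{3} \, ds = - \frac{2 \sqrt{\pi}}{3 \sqrt{a}}.$$

Differentiating under the integral sign brings down a factor of $(-s^2)$:
$$\frac{dJ}{da} = \int_{-\infty}^{\infty} \frac{2 s^{2} e^{- a s^{2}}}{3} \, ds = \frac{\sqrt{\pi}}{3 a^{\frac{3}{2}}}.$$

Repeating $3$ times in total — each differentiation brings down another $(-s^2)$ — gives
$$\frac{d^{3}J}{da^{3}} = \int_{-\infty}^{\infty} \frac{2 s^{6} e^{- a s^{2}}}{3} \, ds = \frac{5 \sqrt{\pi}}{4 a^{\frac{7}{2}}},$$
and the integrand here is $(-1)^{3}$ times the target integrand, so $I = (-1)^{3}\,\frac{d^{3}J}{da^{3}} = - \frac{5 \sqrt{\pi}}{4 a^{\frac{7}{2}}}$.

Setting $a = \frac{7}{6}$:
$$I = - \frac{270 \sqrt{42} \sqrt{\pi}}{2401}.$$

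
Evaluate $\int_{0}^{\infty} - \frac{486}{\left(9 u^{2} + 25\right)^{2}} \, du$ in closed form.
$- \frac{81 \pi}{250}$

Start from the standard arctangent integral
$$J(a) = \int_{0}^{\infty} - \frac{6}{a^{2} + u^{2}} \, du = - \frac{3 \pi}{a}.$$

Differentiating under the integral sign with respect to $a$,
$$\frac{dJ}{da} = \int_{0}^{\infty} \frac{12 a}{\left(a^{2} + u^{2}\right)^{2}} \, du = \frac{3 \pi}{a^{2}},$$
so $\int_{0}^{\infty} - \frac{6}{\left(a^{2} + u^{2}\right)^{2}} \, du = - \frac{3 \pi}{2 a^{3}}$.

Setting $a = \frac{5}{3}$:
$$I = - \frac{81 \pi}{250}.$$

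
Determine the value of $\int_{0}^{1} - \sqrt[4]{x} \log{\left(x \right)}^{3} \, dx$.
$\frac{1536}{625}$

Consider the simpler parametrised integral
$$J(a) = \int_{0}^{1} - x^{a} \, dx = - \frac{1}{a + 1}.$$

Differentiating under the integral sign brings down a factor of $\ln x$:
$$\frac{dJ}{da} = \int_{0}^{1} - x^{a} \log{\left(x \right)} \, dx = \frac{1}{\left(a + 1\right)^{2}}.$$

Repeating $3$ times in total — each differentiation brings down another $\ln x$ — gives
$$\frac{d^{3}J}{da^{3}} = \int_{0}^{1} - x^{a} \log{\left(x \right)}^{3} \, dx = \frac{6}{\left(a + 1\right)^{4}},$$
and the integrand here is exactly the target integrand, so $I = \frac{6}{\left(a + 1\right)^{4}}$.

Setting $a = \frac{1}{4}$:
$$I = \frac{1536}{625}.$$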